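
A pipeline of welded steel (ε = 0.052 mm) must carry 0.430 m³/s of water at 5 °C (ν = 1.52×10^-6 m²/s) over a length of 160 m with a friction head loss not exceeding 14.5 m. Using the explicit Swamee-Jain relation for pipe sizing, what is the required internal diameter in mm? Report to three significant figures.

D ≈ 303 mm

Swamee-Jain (Type III): D = 0.66·[ε^1.25·(LQ²/(gh_f))^4.75 + ν·Q^9.4·(L/(gh_f))^5.2]^0.04
LQ²/(gh_f) = 0.2080; L/(gh_f) = 1.125
Term 1 = ε^1.25·(…)^4.75 = 2.54×10^-9; Term 2 = ν·Q^9.4·(…)^5.2 = 1.00×10^-9
D = 0.66·(2.54×10^-9 + 1.00×10^-9)^0.04 = 0.3031 m = 303 mm
Check: V = 5.96 m/s, Re = 1.19×10^6, f = 0.01430, h_f = 13.7 m ≈ 14.5 m ✓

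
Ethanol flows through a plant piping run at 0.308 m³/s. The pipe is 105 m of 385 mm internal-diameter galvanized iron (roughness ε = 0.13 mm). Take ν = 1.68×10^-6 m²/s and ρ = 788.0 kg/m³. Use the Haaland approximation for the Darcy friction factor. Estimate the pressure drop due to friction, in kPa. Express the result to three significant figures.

V = 4Q/(πD²) = 4·0.308/(π·0.385²) = 2.646 m/s
Re = VD/ν = 2.646·0.385/1.68×10^-6 = 6.06×10^5 → turbulent
ε/D = 0.13/385 = 3.38×10^-4
Haaland: f = 0.01628
h_f = f(L/D)V²/(2g) = 0.01628·(105/0.385)·2.646²/(2·9.81) = 1.584 m
Δp = ρg·h_f = 788.0·9.81·1.584 = 12.24 kPa

Δp ≈ 12.2 kPa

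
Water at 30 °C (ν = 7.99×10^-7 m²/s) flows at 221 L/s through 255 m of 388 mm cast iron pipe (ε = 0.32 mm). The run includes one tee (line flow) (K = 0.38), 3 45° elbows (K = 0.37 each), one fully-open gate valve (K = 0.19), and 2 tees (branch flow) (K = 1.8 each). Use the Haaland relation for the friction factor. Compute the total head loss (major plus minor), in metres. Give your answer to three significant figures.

V = 4Q/(πD²) = 1.869 m/s; V²/2g = 0.1781 m
Re = 9.08×10^5, ε/D = 8.25×10^-4 → f = 0.01912 (Haaland)
Major: h_f = f(L/D)·V²/2g = 0.01912·657.2·0.1781 = 2.238 m
Minor: ΣK = 5.28; h_m = ΣK·V²/2g = 0.9402 m
Total H_L = 2.238 + 0.9402 = 3.178 m

H_L ≈ 3.18 m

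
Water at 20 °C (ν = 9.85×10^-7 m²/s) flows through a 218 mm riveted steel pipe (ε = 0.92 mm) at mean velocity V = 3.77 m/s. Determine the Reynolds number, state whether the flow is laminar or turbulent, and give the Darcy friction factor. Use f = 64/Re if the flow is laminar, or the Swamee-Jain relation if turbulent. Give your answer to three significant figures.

Re = VD/ν = 3.770·0.218/9.85×10^-7 = 8.34×10^5
Re > 4000 → turbulent; ε/D = 0.00422
Swamee-Jain: f = 0.02907

Re ≈ 8.34×10^5; turbulent; f ≈ 0.0291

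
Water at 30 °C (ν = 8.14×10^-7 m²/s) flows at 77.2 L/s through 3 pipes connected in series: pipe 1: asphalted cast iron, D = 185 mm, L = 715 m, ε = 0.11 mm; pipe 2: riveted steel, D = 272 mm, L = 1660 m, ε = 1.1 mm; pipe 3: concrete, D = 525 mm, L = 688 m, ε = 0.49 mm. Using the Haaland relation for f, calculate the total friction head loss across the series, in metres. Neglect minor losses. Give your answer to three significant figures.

H ≈ 45.2 m

Pipe 1: V = 2.872 m/s, Re = 6.53×10^5, ε/D = 5.95×10^-4, f = 0.01799, h_1 = f(L/D)V²/2g = 29.22 m
Pipe 2: V = 1.329 m/s, Re = 4.44×10^5, ε/D = 0.00404, f = 0.02879, h_2 = f(L/D)V²/2g = 15.81 m
Pipe 3: V = 0.3566 m/s, Re = 2.30×10^5, ε/D = 9.33×10^-4, f = 0.02049, h_3 = f(L/D)V²/2g = 0.1740 m
Series → Q common, losses add: H = Σh = 45.21 m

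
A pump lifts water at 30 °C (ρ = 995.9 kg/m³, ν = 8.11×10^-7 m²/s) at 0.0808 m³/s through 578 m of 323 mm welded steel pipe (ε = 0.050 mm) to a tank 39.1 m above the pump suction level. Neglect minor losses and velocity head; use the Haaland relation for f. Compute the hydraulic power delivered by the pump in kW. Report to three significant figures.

V = 4Q/(πD²) = 0.9861 m/s; Re = 3.93×10^5; ε/D = 1.55×10^-4; f = 0.01522
h_f = f(L/D)V²/2g = 1.350 m
Total head H = z + h_f = 39.1 + 1.350 = 40.45 m
P_hyd = ρgQH = 995.9·9.81·0.0808·40.45 = 31.93 kW

P_hyd ≈ 31.9 kW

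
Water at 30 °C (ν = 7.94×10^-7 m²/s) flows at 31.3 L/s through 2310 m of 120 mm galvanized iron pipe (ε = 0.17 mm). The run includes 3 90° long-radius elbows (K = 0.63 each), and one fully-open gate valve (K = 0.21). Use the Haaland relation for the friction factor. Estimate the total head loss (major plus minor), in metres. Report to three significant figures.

H_L ≈ 166 m

V = 4Q/(πD²) = 2.768 m/s; V²/2g = 0.3904 m
Re = 4.18×10^5, ε/D = 0.00142 → f = 0.02194 (Haaland)
Major: h_f = f(L/D)·V²/2g = 0.02194·19250·0.3904 = 164.9 m
Minor: ΣK = 2.10; h_m = ΣK·V²/2g = 0.8198 m
Total H_L = 164.9 + 0.8198 = 165.7 m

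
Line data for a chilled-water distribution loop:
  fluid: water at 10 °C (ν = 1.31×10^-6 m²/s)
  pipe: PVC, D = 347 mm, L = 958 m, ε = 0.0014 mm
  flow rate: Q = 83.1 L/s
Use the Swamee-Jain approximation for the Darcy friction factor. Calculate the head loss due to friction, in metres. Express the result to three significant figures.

h_f ≈ 1.64 m

V = 4Q/(πD²) = 4·0.0831/(π·0.347²) = 0.8787 m/s
Re = VD/ν = 0.8787·0.347/1.31×10^-6 = 2.33×10^5 → turbulent
ε/D = 0.0014/347 = 4.03×10^-6
Swamee-Jain: f = 0.01512
h_f = f(L/D)V²/(2g) = 0.01512·(958/0.347)·0.8787²/(2·9.81) = 1.643 m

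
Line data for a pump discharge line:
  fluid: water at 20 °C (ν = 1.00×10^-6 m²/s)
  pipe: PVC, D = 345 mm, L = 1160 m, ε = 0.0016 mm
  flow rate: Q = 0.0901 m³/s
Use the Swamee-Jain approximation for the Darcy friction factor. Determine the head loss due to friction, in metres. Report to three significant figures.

h_f ≈ 2.25 m

V = 4Q/(πD²) = 4·0.0901/(π·0.345²) = 0.9638 m/s
Re = VD/ν = 0.9638·0.345/1.00×10^-6 = 3.33×10^5 → turbulent
ε/D = 0.0016/345 = 4.64×10^-6
Swamee-Jain: f = 0.01416
h_f = f(L/D)V²/(2g) = 0.01416·(1160/0.345)·0.9638²/(2·9.81) = 2.254 m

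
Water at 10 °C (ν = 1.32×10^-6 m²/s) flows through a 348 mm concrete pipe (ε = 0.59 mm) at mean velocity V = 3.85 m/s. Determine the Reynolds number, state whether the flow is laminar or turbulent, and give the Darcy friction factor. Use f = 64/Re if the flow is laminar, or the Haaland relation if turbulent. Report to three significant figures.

Re = VD/ν = 3.850·0.348/1.32×10^-6 = 1.01×10^6
Re > 4000 → turbulent; ε/D = 0.00170
Haaland: f = 0.02265

Re ≈ 1.01×10^6; turbulent; f ≈ 0.0226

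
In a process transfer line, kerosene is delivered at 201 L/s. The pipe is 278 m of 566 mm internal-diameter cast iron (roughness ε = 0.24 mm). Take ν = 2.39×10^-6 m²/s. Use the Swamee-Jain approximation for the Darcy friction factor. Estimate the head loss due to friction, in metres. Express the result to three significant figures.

V = 4Q/(πD²) = 4·0.201/(π·0.566²) = 0.7989 m/s
Re = VD/ν = 0.7989·0.566/2.39×10^-6 = 1.89×10^5 → turbulent
ε/D = 0.24/566 = 4.24×10^-4
Swamee-Jain: f = 0.01862
h_f = f(L/D)V²/(2g) = 0.01862·(278/0.566)·0.7989²/(2·9.81) = 0.2975 m

h_f ≈ 0.298 m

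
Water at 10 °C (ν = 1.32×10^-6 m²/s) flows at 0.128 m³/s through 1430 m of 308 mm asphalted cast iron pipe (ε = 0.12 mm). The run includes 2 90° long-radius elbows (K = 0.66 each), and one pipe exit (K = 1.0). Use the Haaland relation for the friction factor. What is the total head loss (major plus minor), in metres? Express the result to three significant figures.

V = 4Q/(πD²) = 1.718 m/s; V²/2g = 0.1504 m
Re = 4.01×10^5, ε/D = 3.90×10^-4 → f = 0.01705 (Haaland)
Major: h_f = f(L/D)·V²/2g = 0.01705·4643·0.1504 = 11.91 m
Minor: ΣK = 2.32; h_m = ΣK·V²/2g = 0.3490 m
Total H_L = 11.91 + 0.3490 = 12.26 m

H_L ≈ 12.3 m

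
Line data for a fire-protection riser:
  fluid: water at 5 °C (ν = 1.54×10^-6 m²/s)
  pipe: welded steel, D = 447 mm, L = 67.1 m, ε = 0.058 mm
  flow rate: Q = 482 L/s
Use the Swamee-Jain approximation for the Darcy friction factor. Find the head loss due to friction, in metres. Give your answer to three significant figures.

h_f ≈ 1.01 m

V = 4Q/(πD²) = 4·0.482/(π·0.447²) = 3.071 m/s
Re = VD/ν = 3.071·0.447/1.54×10^-6 = 8.92×10^5 → turbulent
ε/D = 0.058/447 = 1.30×10^-4
Swamee-Jain: f = 0.01405
h_f = f(L/D)V²/(2g) = 0.01405·(67.1/0.447)·3.071²/(2·9.81) = 1.014 m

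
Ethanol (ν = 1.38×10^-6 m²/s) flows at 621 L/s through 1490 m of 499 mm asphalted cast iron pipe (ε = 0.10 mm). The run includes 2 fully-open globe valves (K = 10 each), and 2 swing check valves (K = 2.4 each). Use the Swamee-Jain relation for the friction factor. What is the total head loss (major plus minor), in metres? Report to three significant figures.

H_L ≈ 35.3 m

V = 4Q/(πD²) = 3.175 m/s; V²/2g = 0.5139 m
Re = 1.15×10^6, ε/D = 2.00×10^-4 → f = 0.01467 (Swamee-Jain)
Major: h_f = f(L/D)·V²/2g = 0.01467·2986·0.5139 = 22.51 m
Minor: ΣK = 24.8; h_m = ΣK·V²/2g = 12.75 m
Total H_L = 22.51 + 12.75 = 35.25 m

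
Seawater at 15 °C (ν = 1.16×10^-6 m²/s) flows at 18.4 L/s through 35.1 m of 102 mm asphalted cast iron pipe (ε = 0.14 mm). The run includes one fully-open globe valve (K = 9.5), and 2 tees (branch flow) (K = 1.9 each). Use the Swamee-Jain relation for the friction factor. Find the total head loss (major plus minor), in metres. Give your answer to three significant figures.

H_L ≈ 5.44 m

V = 4Q/(πD²) = 2.252 m/s; V²/2g = 0.2584 m
Re = 1.98×10^5, ε/D = 0.00137 → f = 0.02256 (Swamee-Jain)
Major: h_f = f(L/D)·V²/2g = 0.02256·344.1·0.2584 = 2.007 m
Minor: ΣK = 13.3; h_m = ΣK·V²/2g = 3.437 m
Total H_L = 2.007 + 3.437 = 5.444 m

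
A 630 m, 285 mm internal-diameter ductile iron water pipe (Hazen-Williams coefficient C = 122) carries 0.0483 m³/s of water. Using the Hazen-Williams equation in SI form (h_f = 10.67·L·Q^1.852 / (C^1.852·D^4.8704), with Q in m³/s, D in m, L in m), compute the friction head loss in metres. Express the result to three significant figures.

h_f ≈ 1.52 m

h_f = 10.67·630·0.0483^1.852 / (122^1.852·0.285^4.8704) = 1.518 m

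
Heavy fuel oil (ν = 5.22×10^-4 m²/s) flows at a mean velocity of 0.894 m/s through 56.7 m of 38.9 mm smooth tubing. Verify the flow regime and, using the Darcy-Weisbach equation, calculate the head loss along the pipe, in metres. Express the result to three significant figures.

Re = VD/ν = 0.894·0.03890/5.22×10^-4 = 66.6 → laminar (Re < 2300)
f = 64/Re = 0.9606
h_f = f(L/D)V²/(2g) = 0.9606·(56.7/0.03890)·0.894²/(2·9.81) = 57.04 m

h_f ≈ 57.0 m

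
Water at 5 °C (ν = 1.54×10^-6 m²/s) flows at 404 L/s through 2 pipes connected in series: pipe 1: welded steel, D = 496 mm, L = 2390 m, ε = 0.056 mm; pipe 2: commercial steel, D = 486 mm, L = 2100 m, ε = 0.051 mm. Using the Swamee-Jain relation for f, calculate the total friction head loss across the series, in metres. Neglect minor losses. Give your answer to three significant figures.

H ≈ 29.9 m

Pipe 1: V = 2.091 m/s, Re = 6.73×10^5, ε/D = 1.13×10^-4, f = 0.01417, h_1 = f(L/D)V²/2g = 15.22 m
Pipe 2: V = 2.178 m/s, Re = 6.87×10^5, ε/D = 1.05×10^-4, f = 0.01404, h_2 = f(L/D)V²/2g = 14.67 m
Series → Q common, losses add: H = Σh = 29.89 m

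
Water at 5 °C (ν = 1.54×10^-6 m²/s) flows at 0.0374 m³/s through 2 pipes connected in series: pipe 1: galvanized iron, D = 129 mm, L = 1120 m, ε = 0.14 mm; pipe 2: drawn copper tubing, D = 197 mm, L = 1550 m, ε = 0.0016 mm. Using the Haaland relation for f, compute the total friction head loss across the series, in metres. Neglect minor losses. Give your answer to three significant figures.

H ≈ 86.2 m

Pipe 1: V = 2.862 m/s, Re = 2.40×10^5, ε/D = 0.00109, f = 0.02106, h_1 = f(L/D)V²/2g = 76.33 m
Pipe 2: V = 1.227 m/s, Re = 1.57×10^5, ε/D = 8.12×10^-6, f = 0.01630, h_2 = f(L/D)V²/2g = 9.840 m
Series → Q common, losses add: H = Σh = 86.17 m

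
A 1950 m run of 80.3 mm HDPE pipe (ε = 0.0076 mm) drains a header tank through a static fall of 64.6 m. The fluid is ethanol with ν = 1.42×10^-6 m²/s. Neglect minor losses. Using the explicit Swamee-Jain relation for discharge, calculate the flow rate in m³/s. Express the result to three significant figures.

Q ≈ 0.00846 m³/s

Swamee-Jain (Type II): Q = -0.965·√(gD⁵h_f/L)·ln[ε/(3.7D) + √(3.17ν²L/(gD³h_f))]
√(gD⁵h_f/L) = √(9.81·0.0803⁵·64.6/1950) = 0.001042
ε/(3.7D) = 2.56×10^-5; √(3.17ν²L/(gD³h_f)) = 1.95×10^-4
Q = -0.965·0.001042·ln(2.205×10^-4) = 0.008463 m³/s
Check: V = 1.67 m/s, Re = 9.45×10^4, f = 0.01862, h_f = 64.4 m ≈ 64.6 m ✓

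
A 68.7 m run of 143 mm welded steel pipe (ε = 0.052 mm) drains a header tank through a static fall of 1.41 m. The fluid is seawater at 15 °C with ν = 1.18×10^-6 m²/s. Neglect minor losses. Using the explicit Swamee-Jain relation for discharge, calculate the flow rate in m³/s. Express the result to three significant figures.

Q ≈ 0.0288 m³/s

Swamee-Jain (Type II): Q = -0.965·√(gD⁵h_f/L)·ln[ε/(3.7D) + √(3.17ν²L/(gD³h_f))]
√(gD⁵h_f/L) = √(9.81·0.143⁵·1.41/68.7) = 0.003470
ε/(3.7D) = 9.83×10^-5; √(3.17ν²L/(gD³h_f)) = 8.66×10^-5
Q = -0.965·0.003470·ln(1.849×10^-4) = 0.02878 m³/s
Check: V = 1.79 m/s, Re = 2.17×10^5, f = 0.01802, h_f = 1.42 m ≈ 1.41 m ✓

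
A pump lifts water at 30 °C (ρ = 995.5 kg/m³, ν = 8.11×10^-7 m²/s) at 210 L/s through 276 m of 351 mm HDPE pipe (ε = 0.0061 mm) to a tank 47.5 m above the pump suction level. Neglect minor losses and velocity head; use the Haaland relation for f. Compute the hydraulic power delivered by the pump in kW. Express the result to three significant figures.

P_hyd ≈ 102 kW

V = 4Q/(πD²) = 2.170 m/s; Re = 9.39×10^5; ε/D = 1.74×10^-5; f = 0.01202
h_f = f(L/D)V²/2g = 2.269 m
Total head H = z + h_f = 47.5 + 2.269 = 49.77 m
P_hyd = ρgQH = 995.5·9.81·0.210·49.77 = 102.1 kW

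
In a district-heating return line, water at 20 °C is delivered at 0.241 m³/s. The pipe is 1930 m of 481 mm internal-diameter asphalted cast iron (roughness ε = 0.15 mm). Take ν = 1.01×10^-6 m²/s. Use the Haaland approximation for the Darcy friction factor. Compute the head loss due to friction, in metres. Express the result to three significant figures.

h_f ≈ 5.77 m

V = 4Q/(πD²) = 4·0.241/(π·0.481²) = 1.326 m/s
Re = VD/ν = 1.326·0.481/1.01×10^-6 = 6.32×10^5 → turbulent
ε/D = 0.15/481 = 3.12×10^-4
Haaland: f = 0.01603
h_f = f(L/D)V²/(2g) = 0.01603·(1930/0.481)·1.326²/(2·9.81) = 5.767 m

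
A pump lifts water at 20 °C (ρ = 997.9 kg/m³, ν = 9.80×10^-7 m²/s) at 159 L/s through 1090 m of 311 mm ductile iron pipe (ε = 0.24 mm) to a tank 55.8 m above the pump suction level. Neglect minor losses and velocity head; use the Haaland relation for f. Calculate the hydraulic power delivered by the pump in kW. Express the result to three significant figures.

V = 4Q/(πD²) = 2.093 m/s; Re = 6.64×10^5; ε/D = 7.72×10^-4; f = 0.01897
h_f = f(L/D)V²/2g = 14.84 m
Total head H = z + h_f = 55.8 + 14.84 = 70.64 m
P_hyd = ρgQH = 997.9·9.81·0.159·70.64 = 110.0 kW

P_hyd ≈ 110 kW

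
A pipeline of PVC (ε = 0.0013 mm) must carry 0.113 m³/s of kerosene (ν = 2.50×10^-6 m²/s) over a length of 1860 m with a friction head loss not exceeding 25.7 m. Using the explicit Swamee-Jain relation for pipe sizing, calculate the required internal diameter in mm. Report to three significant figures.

D ≈ 263 mm

Swamee-Jain (Type III): D = 0.66·[ε^1.25·(LQ²/(gh_f))^4.75 + ν·Q^9.4·(L/(gh_f))^5.2]^0.04
LQ²/(gh_f) = 0.09420; L/(gh_f) = 7.378
Term 1 = ε^1.25·(…)^4.75 = 5.88×10^-13; Term 2 = ν·Q^9.4·(…)^5.2 = 1.02×10^-10
D = 0.66·(5.88×10^-13 + 1.02×10^-10)^0.04 = 0.2631 m = 263 mm
Check: V = 2.08 m/s, Re = 2.19×10^5, f = 0.01531, h_f = 23.9 m ≈ 25.7 m ✓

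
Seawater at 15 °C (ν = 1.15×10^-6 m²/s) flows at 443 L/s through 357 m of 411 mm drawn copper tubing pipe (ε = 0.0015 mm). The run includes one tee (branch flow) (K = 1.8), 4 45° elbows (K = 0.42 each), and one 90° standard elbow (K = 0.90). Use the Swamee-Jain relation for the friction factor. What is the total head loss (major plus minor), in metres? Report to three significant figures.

H_L ≈ 8.10 m

V = 4Q/(πD²) = 3.339 m/s; V²/2g = 0.5683 m
Re = 1.19×10^6, ε/D = 3.65×10^-6 → f = 0.01137 (Swamee-Jain)
Major: h_f = f(L/D)·V²/2g = 0.01137·868.6·0.5683 = 5.613 m
Minor: ΣK = 4.38; h_m = ΣK·V²/2g = 2.489 m
Total H_L = 5.613 + 2.489 = 8.102 m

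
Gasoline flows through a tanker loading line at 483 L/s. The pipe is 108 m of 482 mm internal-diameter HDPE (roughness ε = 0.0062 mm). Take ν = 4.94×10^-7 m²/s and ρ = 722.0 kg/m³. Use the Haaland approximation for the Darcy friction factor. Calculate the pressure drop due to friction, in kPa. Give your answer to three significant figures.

V = 4Q/(πD²) = 4·0.483/(π·0.482²) = 2.647 m/s
Re = VD/ν = 2.647·0.482/4.94×10^-7 = 2.58×10^6 → turbulent
ε/D = 0.0062/482 = 1.29×10^-5
Haaland: f = 0.01039
h_f = f(L/D)V²/(2g) = 0.01039·(108/0.482)·2.647²/(2·9.81) = 0.8313 m
Δp = ρg·h_f = 722.0·9.81·0.8313 = 5.888 kPa

Δp ≈ 5.89 kPa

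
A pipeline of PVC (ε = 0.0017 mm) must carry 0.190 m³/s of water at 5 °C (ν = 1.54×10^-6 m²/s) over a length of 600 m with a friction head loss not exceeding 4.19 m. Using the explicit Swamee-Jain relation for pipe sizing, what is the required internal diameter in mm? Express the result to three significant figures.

Swamee-Jain (Type III): D = 0.66·[ε^1.25·(LQ²/(gh_f))^4.75 + ν·Q^9.4·(L/(gh_f))^5.2]^0.04
LQ²/(gh_f) = 0.5270; L/(gh_f) = 14.60
Term 1 = ε^1.25·(…)^4.75 = 2.93×10^-9; Term 2 = ν·Q^9.4·(…)^5.2 = 2.90×10^-7
D = 0.66·(2.93×10^-9 + 2.90×10^-7)^0.04 = 0.3616 m = 362 mm
Check: V = 1.85 m/s, Re = 4.34×10^5, f = 0.01350, h_f = 3.91 m ≈ 4.19 m ✓

D ≈ 362 mm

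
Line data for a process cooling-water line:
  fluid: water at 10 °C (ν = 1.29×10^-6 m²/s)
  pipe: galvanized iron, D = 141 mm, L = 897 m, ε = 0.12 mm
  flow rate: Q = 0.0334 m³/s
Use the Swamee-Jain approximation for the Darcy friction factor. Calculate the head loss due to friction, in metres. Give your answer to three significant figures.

h_f ≈ 30.2 m

V = 4Q/(πD²) = 4·0.0334/(π·0.141²) = 2.139 m/s
Re = VD/ν = 2.139·0.141/1.29×10^-6 = 2.34×10^5 → turbulent
ε/D = 0.12/141 = 8.51×10^-4
Swamee-Jain: f = 0.02038
h_f = f(L/D)V²/(2g) = 0.02038·(897/0.141)·2.139²/(2·9.81) = 30.24 m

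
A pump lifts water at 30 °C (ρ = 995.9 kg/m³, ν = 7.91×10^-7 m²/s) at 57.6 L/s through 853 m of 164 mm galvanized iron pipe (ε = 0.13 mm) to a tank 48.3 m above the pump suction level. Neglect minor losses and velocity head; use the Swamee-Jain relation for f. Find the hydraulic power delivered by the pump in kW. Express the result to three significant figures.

P_hyd ≈ 48.6 kW

V = 4Q/(πD²) = 2.727 m/s; Re = 5.65×10^5; ε/D = 7.93×10^-4; f = 0.01931
h_f = f(L/D)V²/2g = 38.07 m
Total head H = z + h_f = 48.3 + 38.07 = 86.37 m
P_hyd = ρgQH = 995.9·9.81·0.0576·86.37 = 48.60 kW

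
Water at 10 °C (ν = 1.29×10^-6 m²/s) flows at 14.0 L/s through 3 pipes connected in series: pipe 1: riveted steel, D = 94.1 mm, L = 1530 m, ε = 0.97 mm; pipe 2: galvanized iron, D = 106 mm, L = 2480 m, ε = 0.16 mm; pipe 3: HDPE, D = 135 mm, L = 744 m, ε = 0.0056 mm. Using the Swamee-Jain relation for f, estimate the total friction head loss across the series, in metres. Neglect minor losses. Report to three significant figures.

H ≈ 206 m

Pipe 1: V = 2.013 m/s, Re = 1.47×10^5, ε/D = 0.0103, f = 0.03889, h_1 = f(L/D)V²/2g = 130.6 m
Pipe 2: V = 1.586 m/s, Re = 1.30×10^5, ε/D = 0.00151, f = 0.02354, h_2 = f(L/D)V²/2g = 70.65 m
Pipe 3: V = 0.9781 m/s, Re = 1.02×10^5, ε/D = 4.15×10^-5, f = 0.01803, h_3 = f(L/D)V²/2g = 4.845 m
Series → Q common, losses add: H = Σh = 206.1 m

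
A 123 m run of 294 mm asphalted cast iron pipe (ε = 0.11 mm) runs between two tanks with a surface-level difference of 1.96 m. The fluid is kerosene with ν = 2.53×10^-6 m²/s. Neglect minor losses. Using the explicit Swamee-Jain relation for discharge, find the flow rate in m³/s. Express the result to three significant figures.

Q ≈ 0.155 m³/s

Swamee-Jain (Type II): Q = -0.965·√(gD⁵h_f/L)·ln[ε/(3.7D) + √(3.17ν²L/(gD³h_f))]
√(gD⁵h_f/L) = √(9.81·0.294⁵·1.96/123) = 0.01853
ε/(3.7D) = 1.01×10^-4; √(3.17ν²L/(gD³h_f)) = 7.15×10^-5
Q = -0.965·0.01853·ln(1.726×10^-4) = 0.1549 m³/s
Check: V = 2.28 m/s, Re = 2.65×10^5, f = 0.01775, h_f = 1.97 m ≈ 1.96 m ✓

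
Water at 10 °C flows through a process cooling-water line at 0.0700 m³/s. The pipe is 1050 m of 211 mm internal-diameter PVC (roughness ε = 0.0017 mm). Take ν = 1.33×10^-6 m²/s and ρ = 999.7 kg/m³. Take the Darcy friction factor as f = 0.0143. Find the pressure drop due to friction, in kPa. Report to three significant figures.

Δp ≈ 143 kPa

V = 4Q/(πD²) = 4·0.0700/(π·0.211²) = 2.002 m/s
h_f = f(L/D)V²/(2g) = 0.01430·(1050/0.211)·2.002²/(2·9.81) = 14.54 m
Δp = ρg·h_f = 999.7·9.81·14.54 = 142.6 kPa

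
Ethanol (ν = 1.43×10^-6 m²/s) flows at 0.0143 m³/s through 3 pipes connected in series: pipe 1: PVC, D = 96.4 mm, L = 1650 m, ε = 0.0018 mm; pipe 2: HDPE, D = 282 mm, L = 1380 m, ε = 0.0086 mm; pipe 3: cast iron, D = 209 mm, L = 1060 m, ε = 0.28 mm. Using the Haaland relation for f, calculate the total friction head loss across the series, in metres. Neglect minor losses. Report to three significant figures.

H ≈ 58.0 m

Pipe 1: V = 1.959 m/s, Re = 1.32×10^5, ε/D = 1.87×10^-5, f = 0.01692, h_1 = f(L/D)V²/2g = 56.66 m
Pipe 2: V = 0.2290 m/s, Re = 4.52×10^4, ε/D = 3.05×10^-5, f = 0.02127, h_2 = f(L/D)V²/2g = 0.2781 m
Pipe 3: V = 0.4168 m/s, Re = 6.09×10^4, ε/D = 0.00134, f = 0.02412, h_3 = f(L/D)V²/2g = 1.083 m
Series → Q common, losses add: H = Σh = 58.02 m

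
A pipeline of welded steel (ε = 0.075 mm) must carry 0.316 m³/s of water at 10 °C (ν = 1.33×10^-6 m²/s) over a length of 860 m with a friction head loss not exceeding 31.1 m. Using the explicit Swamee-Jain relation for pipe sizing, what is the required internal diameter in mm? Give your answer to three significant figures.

Swamee-Jain (Type III): D = 0.66·[ε^1.25·(LQ²/(gh_f))^4.75 + ν·Q^9.4·(L/(gh_f))^5.2]^0.04
LQ²/(gh_f) = 0.2815; L/(gh_f) = 2.819
Term 1 = ε^1.25·(…)^4.75 = 1.69×10^-8; Term 2 = ν·Q^9.4·(…)^5.2 = 5.77×10^-9
D = 0.66·(1.69×10^-8 + 5.77×10^-9)^0.04 = 0.3264 m = 326 mm
Check: V = 3.78 m/s, Re = 9.27×10^5, f = 0.01515, h_f = 29.0 m ≈ 31.1 m ✓

D ≈ 326 mm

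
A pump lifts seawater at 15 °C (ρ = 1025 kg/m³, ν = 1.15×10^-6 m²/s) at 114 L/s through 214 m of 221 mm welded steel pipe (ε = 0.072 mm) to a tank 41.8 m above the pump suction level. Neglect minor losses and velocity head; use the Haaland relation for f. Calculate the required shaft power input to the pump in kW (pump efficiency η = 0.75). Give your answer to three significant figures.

V = 4Q/(πD²) = 2.972 m/s; Re = 5.71×10^5; ε/D = 3.26×10^-4; f = 0.01623
h_f = f(L/D)V²/2g = 7.076 m
Total head H = z + h_f = 41.8 + 7.076 = 48.88 m
P_hyd = ρgQH = 1025·9.81·0.114·48.88 = 56.03 kW
P_shaft = P_hyd/η = 56.03/0.75 = 74.70 kW

P_shaft ≈ 74.7 kW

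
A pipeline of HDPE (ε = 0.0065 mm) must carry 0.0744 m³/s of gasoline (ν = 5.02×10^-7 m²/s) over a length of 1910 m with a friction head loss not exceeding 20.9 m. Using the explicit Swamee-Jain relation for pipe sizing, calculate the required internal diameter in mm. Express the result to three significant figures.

D ≈ 223 mm

Swamee-Jain (Type III): D = 0.66·[ε^1.25·(LQ²/(gh_f))^4.75 + ν·Q^9.4·(L/(gh_f))^5.2]^0.04
LQ²/(gh_f) = 0.05157; L/(gh_f) = 9.316
Term 1 = ε^1.25·(…)^4.75 = 2.51×10^-13; Term 2 = ν·Q^9.4·(…)^5.2 = 1.36×10^-12
D = 0.66·(2.51×10^-13 + 1.36×10^-12)^0.04 = 0.2228 m = 223 mm
Check: V = 1.91 m/s, Re = 8.47×10^5, f = 0.01255, h_f = 20.0 m ≈ 20.9 m ✓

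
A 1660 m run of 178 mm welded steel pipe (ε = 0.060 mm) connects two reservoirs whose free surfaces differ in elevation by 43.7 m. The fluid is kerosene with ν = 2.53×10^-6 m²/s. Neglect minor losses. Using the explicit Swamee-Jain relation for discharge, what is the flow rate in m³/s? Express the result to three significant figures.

Swamee-Jain (Type II): Q = -0.965·√(gD⁵h_f/L)·ln[ε/(3.7D) + √(3.17ν²L/(gD³h_f))]
√(gD⁵h_f/L) = √(9.81·0.178⁵·43.7/1660) = 0.006793
ε/(3.7D) = 9.11×10^-5; √(3.17ν²L/(gD³h_f)) = 1.18×10^-4
Q = -0.965·0.006793·ln(2.091×10^-4) = 0.05554 m³/s
Check: V = 2.23 m/s, Re = 1.57×10^5, f = 0.01852, h_f = 43.9 m ≈ 43.7 m ✓

Q ≈ 0.0555 m³/s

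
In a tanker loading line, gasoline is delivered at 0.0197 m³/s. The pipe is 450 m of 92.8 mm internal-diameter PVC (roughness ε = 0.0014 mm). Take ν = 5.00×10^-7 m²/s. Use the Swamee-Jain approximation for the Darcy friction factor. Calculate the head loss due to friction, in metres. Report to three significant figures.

V = 4Q/(πD²) = 4·0.0197/(π·0.0928²) = 2.913 m/s
Re = VD/ν = 2.913·0.0928/5.00×10^-7 = 5.41×10^5 → turbulent
ε/D = 0.0014/92.8 = 1.51×10^-5
Swamee-Jain: f = 0.01316
h_f = f(L/D)V²/(2g) = 0.01316·(450/0.0928)·2.913²/(2·9.81) = 27.60 m

h_f ≈ 27.6 m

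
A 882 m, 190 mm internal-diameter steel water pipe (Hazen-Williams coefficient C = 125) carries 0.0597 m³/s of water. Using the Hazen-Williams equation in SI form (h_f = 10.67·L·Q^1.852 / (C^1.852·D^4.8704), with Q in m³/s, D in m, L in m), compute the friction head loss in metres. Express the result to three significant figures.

h_f ≈ 21.7 m

h_f = 10.67·882·0.0597^1.852 / (125^1.852·0.190^4.8704) = 21.68 m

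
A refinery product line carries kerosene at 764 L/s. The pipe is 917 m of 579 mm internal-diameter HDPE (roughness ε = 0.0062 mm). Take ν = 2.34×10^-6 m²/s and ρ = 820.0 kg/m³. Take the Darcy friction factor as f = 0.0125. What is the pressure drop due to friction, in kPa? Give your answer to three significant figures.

V = 4Q/(πD²) = 4·0.764/(π·0.579²) = 2.902 m/s
h_f = f(L/D)V²/(2g) = 0.01250·(917/0.579)·2.902²/(2·9.81) = 8.496 m
Δp = ρg·h_f = 820.0·9.81·8.496 = 68.34 kPa

Δp ≈ 68.3 kPa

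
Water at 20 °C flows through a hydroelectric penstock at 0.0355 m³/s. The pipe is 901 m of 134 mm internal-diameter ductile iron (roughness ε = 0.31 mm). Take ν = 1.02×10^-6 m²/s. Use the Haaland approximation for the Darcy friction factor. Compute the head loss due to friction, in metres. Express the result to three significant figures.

V = 4Q/(πD²) = 4·0.0355/(π·0.134²) = 2.517 m/s
Re = VD/ν = 2.517·0.134/1.02×10^-6 = 3.31×10^5 → turbulent
ε/D = 0.31/134 = 0.00231
Haaland: f = 0.02484
h_f = f(L/D)V²/(2g) = 0.02484·(901/0.134)·2.517²/(2·9.81) = 53.94 m

h_f ≈ 53.9 m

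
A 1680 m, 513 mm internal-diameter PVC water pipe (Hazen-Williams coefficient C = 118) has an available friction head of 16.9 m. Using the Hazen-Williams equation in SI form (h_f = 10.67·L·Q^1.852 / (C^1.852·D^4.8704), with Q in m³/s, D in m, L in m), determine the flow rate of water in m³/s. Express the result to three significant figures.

Rearranging: Q = [h_f·C^1.852·D^4.8704 / (10.67·L)]^(1/1.852)
Q = [16.9·118^1.852·0.513^4.8704 / (10.67·1680)]^0.540 = 0.4741 m³/s

Q ≈ 0.474 m³/s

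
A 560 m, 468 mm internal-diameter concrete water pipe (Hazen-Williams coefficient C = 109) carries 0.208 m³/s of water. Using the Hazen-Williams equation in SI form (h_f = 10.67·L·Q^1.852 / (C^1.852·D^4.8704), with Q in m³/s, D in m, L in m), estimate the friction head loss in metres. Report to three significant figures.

h_f ≈ 2.22 m

h_f = 10.67·560·0.208^1.852 / (109^1.852·0.468^4.8704) = 2.219 m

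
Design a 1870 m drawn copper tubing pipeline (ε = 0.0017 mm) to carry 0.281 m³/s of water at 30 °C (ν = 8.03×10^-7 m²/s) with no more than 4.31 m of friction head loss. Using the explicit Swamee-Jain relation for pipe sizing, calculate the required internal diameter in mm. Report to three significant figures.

Swamee-Jain (Type III): D = 0.66·[ε^1.25·(LQ²/(gh_f))^4.75 + ν·Q^9.4·(L/(gh_f))^5.2]^0.04
LQ²/(gh_f) = 3.492; L/(gh_f) = 44.23
Term 1 = ε^1.25·(…)^4.75 = 2.33×10^-5; Term 2 = ν·Q^9.4·(…)^5.2 = 0.00191
D = 0.66·(2.33×10^-5 + 0.00191)^0.04 = 0.5140 m = 514 mm
Check: V = 1.35 m/s, Re = 8.67×10^5, f = 0.01197, h_f = 4.07 m ≈ 4.31 m ✓

D ≈ 514 mm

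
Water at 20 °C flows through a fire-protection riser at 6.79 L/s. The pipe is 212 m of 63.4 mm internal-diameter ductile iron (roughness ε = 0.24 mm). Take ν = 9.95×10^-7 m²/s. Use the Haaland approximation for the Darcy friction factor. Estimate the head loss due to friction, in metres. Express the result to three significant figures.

h_f ≈ 22.7 m

V = 4Q/(πD²) = 4·0.00679/(π·0.0634²) = 2.151 m/s
Re = VD/ν = 2.151·0.0634/9.95×10^-7 = 1.37×10^5 → turbulent
ε/D = 0.24/63.4 = 0.00379
Haaland: f = 0.02876
h_f = f(L/D)V²/(2g) = 0.02876·(212/0.0634)·2.151²/(2·9.81) = 22.68 m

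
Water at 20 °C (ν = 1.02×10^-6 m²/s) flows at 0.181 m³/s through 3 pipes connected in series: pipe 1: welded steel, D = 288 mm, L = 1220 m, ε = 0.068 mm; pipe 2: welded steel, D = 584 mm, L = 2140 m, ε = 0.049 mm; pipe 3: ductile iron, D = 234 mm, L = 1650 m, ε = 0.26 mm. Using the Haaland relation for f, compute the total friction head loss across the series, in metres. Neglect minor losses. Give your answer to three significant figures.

H ≈ 157 m

Pipe 1: V = 2.778 m/s, Re = 7.85×10^5, ε/D = 2.36×10^-4, f = 0.01517, h_1 = f(L/D)V²/2g = 25.28 m
Pipe 2: V = 0.6757 m/s, Re = 3.87×10^5, ε/D = 8.39×10^-5, f = 0.01455, h_2 = f(L/D)V²/2g = 1.241 m
Pipe 3: V = 4.209 m/s, Re = 9.66×10^5, ε/D = 0.00111, f = 0.02044, h_3 = f(L/D)V²/2g = 130.2 m
Series → Q common, losses add: H = Σh = 156.7 m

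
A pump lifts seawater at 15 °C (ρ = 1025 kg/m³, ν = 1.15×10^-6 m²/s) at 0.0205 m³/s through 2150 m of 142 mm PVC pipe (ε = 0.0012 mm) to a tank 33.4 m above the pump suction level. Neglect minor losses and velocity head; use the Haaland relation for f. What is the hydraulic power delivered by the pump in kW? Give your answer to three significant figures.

P_hyd ≈ 11.2 kW

V = 4Q/(πD²) = 1.294 m/s; Re = 1.60×10^5; ε/D = 8.45×10^-6; f = 0.01624
h_f = f(L/D)V²/2g = 21.00 m
Total head H = z + h_f = 33.4 + 21.00 = 54.40 m
P_hyd = ρgQH = 1025·9.81·0.0205·54.40 = 11.21 kW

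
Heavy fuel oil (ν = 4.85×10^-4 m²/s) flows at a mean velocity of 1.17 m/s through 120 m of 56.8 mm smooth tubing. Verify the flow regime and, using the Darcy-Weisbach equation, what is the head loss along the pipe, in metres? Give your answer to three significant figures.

Re = VD/ν = 1.17·0.05680/4.85×10^-4 = 137 → laminar (Re < 2300)
f = 64/Re = 0.4671
h_f = f(L/D)V²/(2g) = 0.4671·(120/0.05680)·1.17²/(2·9.81) = 68.85 m

h_f ≈ 68.8 m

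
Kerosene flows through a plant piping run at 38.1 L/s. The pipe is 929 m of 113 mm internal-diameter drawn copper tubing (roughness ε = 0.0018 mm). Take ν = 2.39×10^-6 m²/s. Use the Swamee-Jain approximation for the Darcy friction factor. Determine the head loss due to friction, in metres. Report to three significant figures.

V = 4Q/(πD²) = 4·0.0381/(π·0.113²) = 3.799 m/s
Re = VD/ν = 3.799·0.113/2.39×10^-6 = 1.80×10^5 → turbulent
ε/D = 0.0018/113 = 1.59×10^-5
Swamee-Jain: f = 0.01600
h_f = f(L/D)V²/(2g) = 0.01600·(929/0.113)·3.799²/(2·9.81) = 96.76 m

h_f ≈ 96.8 m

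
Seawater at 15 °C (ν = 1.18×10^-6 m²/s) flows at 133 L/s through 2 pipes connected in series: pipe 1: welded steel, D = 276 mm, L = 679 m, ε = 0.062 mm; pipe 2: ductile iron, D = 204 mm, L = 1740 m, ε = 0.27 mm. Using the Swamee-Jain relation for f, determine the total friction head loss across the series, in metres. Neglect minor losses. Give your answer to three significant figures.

Pipe 1: V = 2.223 m/s, Re = 5.20×10^5, ε/D = 2.25×10^-4, f = 0.01569, h_1 = f(L/D)V²/2g = 9.721 m
Pipe 2: V = 4.069 m/s, Re = 7.03×10^5, ε/D = 0.00132, f = 0.02150, h_2 = f(L/D)V²/2g = 154.8 m
Series → Q common, losses add: H = Σh = 164.5 m

H ≈ 164 m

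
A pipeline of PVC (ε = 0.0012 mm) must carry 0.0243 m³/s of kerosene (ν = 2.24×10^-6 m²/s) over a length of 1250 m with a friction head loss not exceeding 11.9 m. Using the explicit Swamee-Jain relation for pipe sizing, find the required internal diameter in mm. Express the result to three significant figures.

Swamee-Jain (Type III): D = 0.66·[ε^1.25·(LQ²/(gh_f))^4.75 + ν·Q^9.4·(L/(gh_f))^5.2]^0.04
LQ²/(gh_f) = 0.006323; L/(gh_f) = 10.71
Term 1 = ε^1.25·(…)^4.75 = 1.42×10^-18; Term 2 = ν·Q^9.4·(…)^5.2 = 3.38×10^-16
D = 0.66·(1.42×10^-18 + 3.38×10^-16)^0.04 = 0.1588 m = 159 mm
Check: V = 1.23 m/s, Re = 8.70×10^4, f = 0.01844, h_f = 11.1 m ≈ 11.9 m ✓

D ≈ 159 mm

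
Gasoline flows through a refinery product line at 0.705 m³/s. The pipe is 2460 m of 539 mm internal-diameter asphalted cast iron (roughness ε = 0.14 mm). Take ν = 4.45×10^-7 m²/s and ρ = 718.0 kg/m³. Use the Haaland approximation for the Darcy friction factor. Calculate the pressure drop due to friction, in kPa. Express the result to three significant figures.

Δp ≈ 230 kPa

V = 4Q/(πD²) = 4·0.705/(π·0.539²) = 3.090 m/s
Re = VD/ν = 3.090·0.539/4.45×10^-7 = 3.74×10^6 → turbulent
ε/D = 0.14/539 = 2.60×10^-4
Haaland: f = 0.01472
h_f = f(L/D)V²/(2g) = 0.01472·(2460/0.539)·3.090²/(2·9.81) = 32.69 m
Δp = ρg·h_f = 718.0·9.81·32.69 = 230.2 kPa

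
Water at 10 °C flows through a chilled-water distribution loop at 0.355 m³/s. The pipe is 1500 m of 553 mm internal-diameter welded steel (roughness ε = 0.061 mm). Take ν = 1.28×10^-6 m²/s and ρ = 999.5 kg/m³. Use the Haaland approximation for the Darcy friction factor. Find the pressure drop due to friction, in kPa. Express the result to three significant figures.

V = 4Q/(πD²) = 4·0.355/(π·0.553²) = 1.478 m/s
Re = VD/ν = 1.478·0.553/1.28×10^-6 = 6.39×10^5 → turbulent
ε/D = 0.061/553 = 1.10×10^-4
Haaland: f = 0.01401
h_f = f(L/D)V²/(2g) = 0.01401·(1500/0.553)·1.478²/(2·9.81) = 4.233 m
Δp = ρg·h_f = 999.5·9.81·4.233 = 41.50 kPa

Δp ≈ 41.5 kPa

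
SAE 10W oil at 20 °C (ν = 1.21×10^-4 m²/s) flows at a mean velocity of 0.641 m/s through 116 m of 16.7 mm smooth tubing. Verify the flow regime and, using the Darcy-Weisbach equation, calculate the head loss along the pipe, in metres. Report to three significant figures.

h_f ≈ 105 m

Re = VD/ν = 0.641·0.01670/1.21×10^-4 = 88.5 → laminar (Re < 2300)
f = 64/Re = 0.7234
h_f = f(L/D)V²/(2g) = 0.7234·(116/0.01670)·0.641²/(2·9.81) = 105.2 m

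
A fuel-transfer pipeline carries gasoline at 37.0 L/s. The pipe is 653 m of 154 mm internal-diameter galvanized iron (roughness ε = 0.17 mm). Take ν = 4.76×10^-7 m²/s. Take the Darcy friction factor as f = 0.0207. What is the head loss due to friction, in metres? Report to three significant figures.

h_f ≈ 17.7 m

V = 4Q/(πD²) = 4·0.0370/(π·0.154²) = 1.986 m/s
h_f = f(L/D)V²/(2g) = 0.02070·(653/0.154)·1.986²/(2·9.81) = 17.65 m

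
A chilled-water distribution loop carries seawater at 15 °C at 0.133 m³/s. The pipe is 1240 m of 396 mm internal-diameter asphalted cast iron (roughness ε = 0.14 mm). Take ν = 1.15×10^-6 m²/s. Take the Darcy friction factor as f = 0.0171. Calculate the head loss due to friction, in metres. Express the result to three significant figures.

h_f ≈ 3.18 m

V = 4Q/(πD²) = 4·0.133/(π·0.396²) = 1.080 m/s
h_f = f(L/D)V²/(2g) = 0.01710·(1240/0.396)·1.080²/(2·9.81) = 3.182 m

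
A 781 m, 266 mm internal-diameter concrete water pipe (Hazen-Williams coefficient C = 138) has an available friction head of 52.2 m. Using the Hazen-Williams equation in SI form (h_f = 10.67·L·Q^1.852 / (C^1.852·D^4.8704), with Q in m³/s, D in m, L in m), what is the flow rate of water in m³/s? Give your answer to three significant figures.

Rearranging: Q = [h_f·C^1.852·D^4.8704 / (10.67·L)]^(1/1.852)
Q = [52.2·138^1.852·0.266^4.8704 / (10.67·781)]^0.540 = 0.2740 m³/s

Q ≈ 0.274 m³/s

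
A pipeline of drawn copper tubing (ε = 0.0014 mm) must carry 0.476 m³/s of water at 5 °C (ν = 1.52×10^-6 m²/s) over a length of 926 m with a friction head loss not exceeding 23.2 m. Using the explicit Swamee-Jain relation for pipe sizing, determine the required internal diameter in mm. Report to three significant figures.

Swamee-Jain (Type III): D = 0.66·[ε^1.25·(LQ²/(gh_f))^4.75 + ν·Q^9.4·(L/(gh_f))^5.2]^0.04
LQ²/(gh_f) = 0.9219; L/(gh_f) = 4.069
Term 1 = ε^1.25·(…)^4.75 = 3.27×10^-8; Term 2 = ν·Q^9.4·(…)^5.2 = 2.09×10^-6
D = 0.66·(3.27×10^-8 + 2.09×10^-6)^0.04 = 0.3914 m = 391 mm
Check: V = 3.96 m/s, Re = 1.02×10^6, f = 0.01166, h_f = 22.0 m ≈ 23.2 m ✓

D ≈ 391 mm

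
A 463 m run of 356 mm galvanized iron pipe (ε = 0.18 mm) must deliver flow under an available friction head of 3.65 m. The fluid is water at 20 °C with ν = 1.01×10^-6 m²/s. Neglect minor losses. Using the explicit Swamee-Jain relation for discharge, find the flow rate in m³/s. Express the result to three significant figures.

Swamee-Jain (Type II): Q = -0.965·√(gD⁵h_f/L)·ln[ε/(3.7D) + √(3.17ν²L/(gD³h_f))]
√(gD⁵h_f/L) = √(9.81·0.356⁵·3.65/463) = 0.02103
ε/(3.7D) = 1.37×10^-4; √(3.17ν²L/(gD³h_f)) = 3.04×10^-5
Q = -0.965·0.02103·ln(1.671×10^-4) = 0.1765 m³/s
Check: V = 1.77 m/s, Re = 6.25×10^5, f = 0.01763, h_f = 3.67 m ≈ 3.65 m ✓

Q ≈ 0.176 m³/s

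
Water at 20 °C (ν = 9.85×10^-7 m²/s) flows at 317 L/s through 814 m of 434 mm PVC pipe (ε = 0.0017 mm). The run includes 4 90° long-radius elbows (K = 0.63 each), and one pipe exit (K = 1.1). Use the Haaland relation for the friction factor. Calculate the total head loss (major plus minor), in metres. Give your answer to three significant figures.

V = 4Q/(πD²) = 2.143 m/s; V²/2g = 0.2340 m
Re = 9.44×10^5, ε/D = 3.92×10^-6 → f = 0.01176 (Haaland)
Major: h_f = f(L/D)·V²/2g = 0.01176·1876·0.2340 = 5.163 m
Minor: ΣK = 3.62; h_m = ΣK·V²/2g = 0.8472 m
Total H_L = 5.163 + 0.8472 = 6.010 m

H_L ≈ 6.01 m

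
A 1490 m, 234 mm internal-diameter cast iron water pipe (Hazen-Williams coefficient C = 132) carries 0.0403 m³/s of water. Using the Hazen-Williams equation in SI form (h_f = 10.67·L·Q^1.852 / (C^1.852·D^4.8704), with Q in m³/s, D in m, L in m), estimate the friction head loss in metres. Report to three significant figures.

h_f = 10.67·1490·0.0403^1.852 / (132^1.852·0.234^4.8704) = 5.798 m

h_f ≈ 5.80 m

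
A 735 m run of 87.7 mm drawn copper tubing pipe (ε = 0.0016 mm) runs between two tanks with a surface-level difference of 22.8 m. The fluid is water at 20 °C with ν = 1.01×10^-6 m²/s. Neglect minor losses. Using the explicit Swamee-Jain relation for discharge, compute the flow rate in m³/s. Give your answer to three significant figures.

Swamee-Jain (Type II): Q = -0.965·√(gD⁵h_f/L)·ln[ε/(3.7D) + √(3.17ν²L/(gD³h_f))]
√(gD⁵h_f/L) = √(9.81·0.0877⁵·22.8/735) = 0.001256
ε/(3.7D) = 4.93×10^-6; √(3.17ν²L/(gD³h_f)) = 1.26×10^-4
Q = -0.965·0.001256·ln(1.304×10^-4) = 0.01085 m³/s
Check: V = 1.80 m/s, Re = 1.56×10^5, f = 0.01646, h_f = 22.7 m ≈ 22.8 m ✓

Q ≈ 0.0108 m³/s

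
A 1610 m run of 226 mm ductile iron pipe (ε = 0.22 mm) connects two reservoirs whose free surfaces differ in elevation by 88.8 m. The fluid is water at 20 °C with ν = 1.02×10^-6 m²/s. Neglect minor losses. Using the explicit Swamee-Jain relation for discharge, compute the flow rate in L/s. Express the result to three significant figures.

Q ≈ 141 L/s

Swamee-Jain (Type II): Q = -0.965·√(gD⁵h_f/L)·ln[ε/(3.7D) + √(3.17ν²L/(gD³h_f))]
√(gD⁵h_f/L) = √(9.81·0.226⁵·88.8/1610) = 0.01786
ε/(3.7D) = 2.63×10^-4; √(3.17ν²L/(gD³h_f)) = 2.30×10^-5
Q = -0.965·0.01786·ln(2.861×10^-4) = 0.1406 m³/s
Check: V = 3.51 m/s, Re = 7.77×10^5, f = 0.02001, h_f = 89.3 m ≈ 88.8 m ✓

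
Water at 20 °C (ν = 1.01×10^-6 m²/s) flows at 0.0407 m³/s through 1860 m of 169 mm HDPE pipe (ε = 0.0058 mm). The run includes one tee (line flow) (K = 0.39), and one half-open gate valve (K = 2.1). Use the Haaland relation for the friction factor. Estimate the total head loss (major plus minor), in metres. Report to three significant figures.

H_L ≈ 27.4 m

V = 4Q/(πD²) = 1.814 m/s; V²/2g = 0.1678 m
Re = 3.04×10^5, ε/D = 3.43×10^-5 → f = 0.01461 (Haaland)
Major: h_f = f(L/D)·V²/2g = 0.01461·11006·0.1678 = 26.98 m
Minor: ΣK = 2.49; h_m = ΣK·V²/2g = 0.4178 m
Total H_L = 26.98 + 0.4178 = 27.39 m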